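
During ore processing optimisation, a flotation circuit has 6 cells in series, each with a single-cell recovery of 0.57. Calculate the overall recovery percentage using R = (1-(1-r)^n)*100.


99.3679%

Complement of single-cell recovery:
1 - r = 1 - 0.57 = 0.43
Raise to power n:
(1 - r)^6 = 0.43^6 = 0.006321363049
Overall recovery:
R = (1 - 0.006321363049) * 100
= 99.3679%


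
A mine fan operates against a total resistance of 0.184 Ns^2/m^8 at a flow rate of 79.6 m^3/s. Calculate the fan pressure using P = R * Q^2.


1165.8534 Pa

Compute Q^2:
Q^2 = 79.6^2 = 6336.16
Compute pressure:
P = R * Q^2 = 0.184 * 6336.16
= 1165.8534 Pa


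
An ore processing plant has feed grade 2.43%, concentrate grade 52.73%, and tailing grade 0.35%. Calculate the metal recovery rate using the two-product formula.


Using the two-product formula:
R = 100 * c * (f - t) / (f * (c - t))
Numerator = 100 * 52.73 * (2.43 - 0.35)
= 100 * 52.73 * 2.08
= 10967.84
Denominator = 2.43 * (52.73 - 0.35)
= 2.43 * 52.38
= 127.2834
R = 10967.84 / 127.2834
= 86.1687%

86.1687%


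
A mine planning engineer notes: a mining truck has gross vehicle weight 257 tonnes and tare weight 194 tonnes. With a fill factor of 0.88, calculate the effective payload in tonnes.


Maximum payload = gross - tare
= 257 - 194 = 63 tonnes
Effective payload = max payload * fill factor
= 63 * 0.88
= 55.44 tonnes

55.44 tonnes


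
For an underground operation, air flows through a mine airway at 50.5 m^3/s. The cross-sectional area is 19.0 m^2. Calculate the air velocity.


2.6579 m/s

Velocity = flow rate / cross-sectional area
= 50.5 / 19.0
= 2.6579 m/s


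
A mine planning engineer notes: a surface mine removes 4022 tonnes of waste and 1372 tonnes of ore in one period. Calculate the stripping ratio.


2.9315

Stripping ratio = waste tonnage / ore tonnage
= 4022 / 1372
= 2.9315


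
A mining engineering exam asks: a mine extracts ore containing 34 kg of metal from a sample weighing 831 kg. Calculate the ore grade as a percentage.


Ore grade = (metal mass / ore mass) * 100
= (34 / 831) * 100
= 0.04091456077 * 100
= 4.0915%

4.0915%


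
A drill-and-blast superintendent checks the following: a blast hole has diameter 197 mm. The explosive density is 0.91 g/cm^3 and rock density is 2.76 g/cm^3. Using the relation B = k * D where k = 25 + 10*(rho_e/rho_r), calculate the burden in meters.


First, compute k:
rho_e / rho_r = 0.91 / 2.76 = 0.3297101449
k = 25 + 10 * 0.3297101449 = 28.29710145
Then, compute burden:
B = k * D / 1000 = 28.29710145 * 197 / 1000
= 5574.528986 / 1000
= 5.5745 m

5.5745 m


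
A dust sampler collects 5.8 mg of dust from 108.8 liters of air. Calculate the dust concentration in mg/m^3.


Convert liters to m^3: 1 m^3 = 1000 L
Concentration = mass / volume * 1000
= 5.8 / 108.8 * 1000
= 0.05330882353 * 1000
= 53.3088 mg/m^3

53.3088 mg/m^3


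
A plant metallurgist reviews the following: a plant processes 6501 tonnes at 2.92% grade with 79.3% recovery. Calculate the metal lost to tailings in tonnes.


39.2946 tonnes

Total metal in feed:
= 6501 * 2.92 / 100 = 189.8292 tonnes
Metal recovered:
= 189.8292 * 79.3 / 100 = 150.5345556 tonnes
Metal lost to tailings:
= 189.8292 - 150.5345556
= 39.2946 tonnes


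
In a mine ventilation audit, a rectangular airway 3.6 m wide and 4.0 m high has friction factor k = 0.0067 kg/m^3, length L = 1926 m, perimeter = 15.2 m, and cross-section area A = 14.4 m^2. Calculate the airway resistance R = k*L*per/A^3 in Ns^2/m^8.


Compute the numerator:
k * L * per = 0.0067 * 1926 * 15.2
= 196.14384
Compute the denominator:
A^3 = 14.4^3 = 2985.984
Resistance:
R = 196.14384 / 2985.984
= 0.0657 Ns^2/m^8

0.0657 Ns^2/m^8


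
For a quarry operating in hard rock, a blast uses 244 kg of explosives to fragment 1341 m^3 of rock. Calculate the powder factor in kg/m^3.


Powder factor = explosive mass / rock volume
= 244 / 1341
= 0.182 kg/m^3

0.182 kg/m^3


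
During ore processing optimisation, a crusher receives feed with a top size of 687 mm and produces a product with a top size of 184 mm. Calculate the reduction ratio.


Reduction ratio = feed size / product size
= 687 / 184
= 3.7337

3.7337


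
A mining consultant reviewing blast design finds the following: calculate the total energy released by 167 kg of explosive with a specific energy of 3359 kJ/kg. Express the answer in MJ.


Energy = mass * specific_energy / 1000
= 167 * 3359 / 1000
= 560953 / 1000
= 560.953 MJ

560.953 MJ


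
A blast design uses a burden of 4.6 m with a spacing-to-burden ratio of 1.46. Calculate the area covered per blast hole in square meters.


First, find the spacing:
Spacing = burden * ratio = 4.6 * 1.46
= 6.716 m
Then, calculate the area:
Area = burden * spacing = 4.6 * 6.716
= 30.8936 m^2

30.8936 m^2


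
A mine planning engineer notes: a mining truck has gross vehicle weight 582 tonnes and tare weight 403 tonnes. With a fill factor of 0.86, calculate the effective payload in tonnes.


Maximum payload = gross - tare
= 582 - 403 = 179 tonnes
Effective payload = max payload * fill factor
= 179 * 0.86
= 153.94 tonnes

153.94 tonnes


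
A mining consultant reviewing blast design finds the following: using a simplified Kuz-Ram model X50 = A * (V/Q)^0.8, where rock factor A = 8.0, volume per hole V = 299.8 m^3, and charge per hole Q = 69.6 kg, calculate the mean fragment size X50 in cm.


25.7317 cm

Compute V/Q:
V/Q = 299.8 / 69.6 = 4.307471264
Raise to the power 0.8:
(V/Q)^0.8 = 4.307471264^0.8 = 3.216458195
Multiply by A:
X50 = 8.0 * 3.216458195
= 25.7317 cm


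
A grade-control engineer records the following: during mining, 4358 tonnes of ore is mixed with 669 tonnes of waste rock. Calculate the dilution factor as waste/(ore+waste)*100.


Total material = ore + waste
= 4358 + 669 = 5027 tonnes
Dilution = waste / total * 100
= 669 / 5027 * 100
= 0.1330813607 * 100
= 13.3081%

13.3081%


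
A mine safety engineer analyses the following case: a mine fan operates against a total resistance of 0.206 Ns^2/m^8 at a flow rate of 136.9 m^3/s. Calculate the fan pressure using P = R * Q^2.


3860.7717 Pa

Compute Q^2:
Q^2 = 136.9^2 = 18741.61
Compute pressure:
P = R * Q^2 = 0.206 * 18741.61
= 3860.7717 Pa


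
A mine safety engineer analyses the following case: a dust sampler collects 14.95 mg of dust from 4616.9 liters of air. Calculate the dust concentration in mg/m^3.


3.2381 mg/m^3

Convert liters to m^3: 1 m^3 = 1000 L
Concentration = mass / volume * 1000
= 14.95 / 4616.9 * 1000
= 0.003238103489 * 1000
= 3.2381 mg/m^3


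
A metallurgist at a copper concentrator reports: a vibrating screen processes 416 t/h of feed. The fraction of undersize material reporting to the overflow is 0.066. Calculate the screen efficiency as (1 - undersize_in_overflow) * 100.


93.4%

Screen efficiency = (1 - fraction of undersize in overflow) * 100
= (1 - 0.066) * 100
= 0.934 * 100
= 93.4%


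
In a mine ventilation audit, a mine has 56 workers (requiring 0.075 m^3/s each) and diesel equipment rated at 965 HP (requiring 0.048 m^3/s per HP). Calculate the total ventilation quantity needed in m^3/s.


50.52 m^3/s

Airflow for workers:
Q_people = 56 * 0.075 = 4.2 m^3/s
Airflow for diesel equipment:
Q_diesel = 965 * 0.048 = 46.32 m^3/s
Total ventilation:
Q_total = 4.2 + 46.32
= 50.52 m^3/s


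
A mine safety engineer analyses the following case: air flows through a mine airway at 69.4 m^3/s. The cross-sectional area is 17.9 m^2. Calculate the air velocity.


Velocity = flow rate / cross-sectional area
= 69.4 / 17.9
= 3.8771 m/s

3.8771 m/s


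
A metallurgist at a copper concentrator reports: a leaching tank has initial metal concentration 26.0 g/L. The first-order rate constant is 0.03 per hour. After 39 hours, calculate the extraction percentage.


Compute the exponent:
-k * t = -0.03 * 39 = -1.17
Remaining concentration:
C = 26.0 * exp(-1.17)
= 26.0 * 0.3103669413
= 8.069540473 g/L
Extracted = 26.0 - 8.069540473 = 17.93045953 g/L
Extraction % = 17.93045953 / 26.0 * 100
= 68.9633%

68.9633%


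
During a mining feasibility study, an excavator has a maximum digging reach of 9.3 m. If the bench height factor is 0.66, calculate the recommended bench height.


Bench height = reach * factor
= 9.3 * 0.66
= 6.138 m

6.138 m


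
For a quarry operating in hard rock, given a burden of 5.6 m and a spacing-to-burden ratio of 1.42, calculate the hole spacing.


7.952 m

Spacing = burden * ratio
= 5.6 * 1.42
= 7.952 m


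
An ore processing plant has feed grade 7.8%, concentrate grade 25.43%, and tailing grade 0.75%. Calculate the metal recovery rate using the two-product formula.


93.1313%

Using the two-product formula:
R = 100 * c * (f - t) / (f * (c - t))
Numerator = 100 * 25.43 * (7.8 - 0.75)
= 100 * 25.43 * 7.05
= 17928.15
Denominator = 7.8 * (25.43 - 0.75)
= 7.8 * 24.68
= 192.504
R = 17928.15 / 192.504
= 93.1313%


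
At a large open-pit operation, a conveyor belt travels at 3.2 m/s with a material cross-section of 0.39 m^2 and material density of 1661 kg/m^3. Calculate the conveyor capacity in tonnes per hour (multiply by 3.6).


Volumetric flow = speed * area
= 3.2 * 0.39 = 1.248 m^3/s
Mass flow = volumetric * density
= 1.248 * 1661 = 2072.928 kg/s
Convert to t/h: multiply by 3.6
Capacity = 2072.928 * 3.6
= 7462.5408 t/h

7462.5408 t/h


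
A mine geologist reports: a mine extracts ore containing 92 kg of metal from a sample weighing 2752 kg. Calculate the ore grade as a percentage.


Ore grade = (metal mass / ore mass) * 100
= (92 / 2752) * 100
= 0.03343023256 * 100
= 3.343%

3.343%


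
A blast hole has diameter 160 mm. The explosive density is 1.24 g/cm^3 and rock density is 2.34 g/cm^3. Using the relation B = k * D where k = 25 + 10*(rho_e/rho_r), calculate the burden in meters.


4.8479 m

First, compute k:
rho_e / rho_r = 1.24 / 2.34 = 0.5299145299
k = 25 + 10 * 0.5299145299 = 30.2991453
Then, compute burden:
B = k * D / 1000 = 30.2991453 * 160 / 1000
= 4847.863248 / 1000
= 4.8479 m


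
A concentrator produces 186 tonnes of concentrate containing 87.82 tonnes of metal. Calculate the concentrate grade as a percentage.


Grade = (metal in concentrate / concentrate mass) * 100
= (87.82 / 186) * 100
= 0.4721505376 * 100
= 47.2151%

47.2151%


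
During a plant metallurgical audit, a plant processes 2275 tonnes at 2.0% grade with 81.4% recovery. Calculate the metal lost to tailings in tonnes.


8.463 tonnes

Total metal in feed:
= 2275 * 2.0 / 100 = 45.5 tonnes
Metal recovered:
= 45.5 * 81.4 / 100 = 37.037 tonnes
Metal lost to tailings:
= 45.5 - 37.037
= 8.463 tonnes


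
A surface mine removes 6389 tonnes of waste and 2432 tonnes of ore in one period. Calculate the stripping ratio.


2.6271

Stripping ratio = waste tonnage / ore tonnage
= 6389 / 2432
= 2.6271


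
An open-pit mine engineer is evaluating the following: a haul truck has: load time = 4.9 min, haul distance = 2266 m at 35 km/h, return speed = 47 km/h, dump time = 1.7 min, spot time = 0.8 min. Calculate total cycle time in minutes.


Convert haul speed to m/min: 35 * 1000/60 = 583.3333333 m/min
Haul time = 2266 / 583.3333333 = 3.884571429 min
Convert return speed to m/min: 47 * 1000/60 = 783.3333333 m/min
Return time = 2266 / 783.3333333 = 2.892765957 min
Total cycle time:
= 4.9 + 3.884571429 + 1.7 + 2.892765957 + 0.8
= 14.1773 min

14.1773 min


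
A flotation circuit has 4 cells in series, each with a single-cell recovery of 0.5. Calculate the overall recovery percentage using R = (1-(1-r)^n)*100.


Complement of single-cell recovery:
1 - r = 1 - 0.5 = 0.5
Raise to power n:
(1 - r)^4 = 0.5^4 = 0.0625
Overall recovery:
R = (1 - 0.0625) * 100
= 93.75%

93.75%


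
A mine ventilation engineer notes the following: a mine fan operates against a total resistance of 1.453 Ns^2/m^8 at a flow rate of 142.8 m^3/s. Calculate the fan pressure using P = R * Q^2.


Compute Q^2:
Q^2 = 142.8^2 = 20391.84
Compute pressure:
P = R * Q^2 = 1.453 * 20391.84
= 29629.3435 Pa

29629.3435 Pa


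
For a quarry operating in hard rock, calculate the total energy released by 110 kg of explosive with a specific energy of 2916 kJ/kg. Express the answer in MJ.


Energy = mass * specific_energy / 1000
= 110 * 2916 / 1000
= 320760 / 1000
= 320.76 MJ

320.76 MJ


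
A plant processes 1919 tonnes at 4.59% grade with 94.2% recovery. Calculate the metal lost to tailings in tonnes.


Total metal in feed:
= 1919 * 4.59 / 100 = 88.0821 tonnes
Metal recovered:
= 88.0821 * 94.2 / 100 = 82.9733382 tonnes
Metal lost to tailings:
= 88.0821 - 82.9733382
= 5.1088 tonnes

5.1088 tonnes


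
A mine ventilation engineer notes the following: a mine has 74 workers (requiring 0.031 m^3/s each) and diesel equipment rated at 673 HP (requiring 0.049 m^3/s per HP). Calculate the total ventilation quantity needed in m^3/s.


35.271 m^3/s

Airflow for workers:
Q_people = 74 * 0.031 = 2.294 m^3/s
Airflow for diesel equipment:
Q_diesel = 673 * 0.049 = 32.977 m^3/s
Total ventilation:
Q_total = 2.294 + 32.977
= 35.271 m^3/s


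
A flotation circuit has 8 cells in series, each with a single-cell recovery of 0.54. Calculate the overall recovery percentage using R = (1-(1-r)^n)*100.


Complement of single-cell recovery:
1 - r = 1 - 0.54 = 0.46
Raise to power n:
(1 - r)^8 = 0.46^8 = 0.002004761223
Overall recovery:
R = (1 - 0.002004761223) * 100
= 99.7995%

99.7995%


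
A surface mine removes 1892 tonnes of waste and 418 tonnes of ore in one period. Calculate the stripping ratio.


4.5263

Stripping ratio = waste tonnage / ore tonnage
= 1892 / 418
= 4.5263


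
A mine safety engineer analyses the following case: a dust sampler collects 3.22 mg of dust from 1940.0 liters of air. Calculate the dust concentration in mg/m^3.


1.6598 mg/m^3

Convert liters to m^3: 1 m^3 = 1000 L
Concentration = mass / volume * 1000
= 3.22 / 1940.0 * 1000
= 0.001659793814 * 1000
= 1.6598 mg/m^3


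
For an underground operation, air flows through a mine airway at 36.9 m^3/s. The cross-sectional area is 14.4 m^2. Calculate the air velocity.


Velocity = flow rate / cross-sectional area
= 36.9 / 14.4
= 2.5625 m/s

2.5625 m/s


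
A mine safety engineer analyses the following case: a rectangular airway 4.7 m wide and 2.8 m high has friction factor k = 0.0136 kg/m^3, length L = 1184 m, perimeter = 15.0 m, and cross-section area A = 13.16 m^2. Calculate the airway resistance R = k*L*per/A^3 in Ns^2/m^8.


0.106 Ns^2/m^8

Compute the numerator:
k * L * per = 0.0136 * 1184 * 15.0
= 241.536
Compute the denominator:
A^3 = 13.16^3 = 2279.122496
Resistance:
R = 241.536 / 2279.122496
= 0.106 Ns^2/m^8


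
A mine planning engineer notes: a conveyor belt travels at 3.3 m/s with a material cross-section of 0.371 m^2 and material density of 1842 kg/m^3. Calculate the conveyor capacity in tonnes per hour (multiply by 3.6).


Volumetric flow = speed * area
= 3.3 * 0.371 = 1.2243 m^3/s
Mass flow = volumetric * density
= 1.2243 * 1842 = 2255.1606 kg/s
Convert to t/h: multiply by 3.6
Capacity = 2255.1606 * 3.6
= 8118.5782 t/h

8118.5782 t/h


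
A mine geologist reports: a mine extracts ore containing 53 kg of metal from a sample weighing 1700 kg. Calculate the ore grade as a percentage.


Ore grade = (metal mass / ore mass) * 100
= (53 / 1700) * 100
= 0.03117647059 * 100
= 3.1176%

3.1176%


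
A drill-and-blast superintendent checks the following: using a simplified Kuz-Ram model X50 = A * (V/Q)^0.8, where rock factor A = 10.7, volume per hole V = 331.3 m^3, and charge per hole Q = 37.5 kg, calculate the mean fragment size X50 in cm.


61.1415 cm

Compute V/Q:
V/Q = 331.3 / 37.5 = 8.834666667
Raise to the power 0.8:
(V/Q)^0.8 = 8.834666667^0.8 = 5.71415655
Multiply by A:
X50 = 10.7 * 5.71415655
= 61.1415 cm


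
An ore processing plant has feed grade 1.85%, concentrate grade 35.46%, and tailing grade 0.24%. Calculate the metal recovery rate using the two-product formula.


Using the two-product formula:
R = 100 * c * (f - t) / (f * (c - t))
Numerator = 100 * 35.46 * (1.85 - 0.24)
= 100 * 35.46 * 1.61
= 5709.06
Denominator = 1.85 * (35.46 - 0.24)
= 1.85 * 35.22
= 65.157
R = 5709.06 / 65.157
= 87.6201%

87.6201%


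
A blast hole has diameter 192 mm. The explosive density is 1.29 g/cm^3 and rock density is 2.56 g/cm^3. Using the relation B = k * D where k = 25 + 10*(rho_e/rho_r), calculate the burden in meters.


5.7675 m

First, compute k:
rho_e / rho_r = 1.29 / 2.56 = 0.50390625
k = 25 + 10 * 0.50390625 = 30.0390625
Then, compute burden:
B = k * D / 1000 = 30.0390625 * 192 / 1000
= 5767.5 / 1000
= 5.7675 m


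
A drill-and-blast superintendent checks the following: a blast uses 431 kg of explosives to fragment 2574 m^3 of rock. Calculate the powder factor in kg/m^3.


0.1674 kg/m^3

Powder factor = explosive mass / rock volume
= 431 / 2574
= 0.1674 kg/m^3


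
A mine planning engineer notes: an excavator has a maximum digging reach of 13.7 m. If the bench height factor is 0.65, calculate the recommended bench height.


Bench height = reach * factor
= 13.7 * 0.65
= 8.905 m

8.905 m


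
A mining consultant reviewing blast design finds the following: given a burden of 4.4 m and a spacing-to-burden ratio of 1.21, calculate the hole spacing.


5.324 m

Spacing = burden * ratio
= 4.4 * 1.21
= 5.324 m


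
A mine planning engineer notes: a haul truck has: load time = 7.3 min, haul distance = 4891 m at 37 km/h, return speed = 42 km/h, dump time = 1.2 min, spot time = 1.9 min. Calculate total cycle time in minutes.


Convert haul speed to m/min: 37 * 1000/60 = 616.6666667 m/min
Haul time = 4891 / 616.6666667 = 7.931351351 min
Convert return speed to m/min: 42 * 1000/60 = 700 m/min
Return time = 4891 / 700 = 6.987142857 min
Total cycle time:
= 7.3 + 7.931351351 + 1.2 + 6.987142857 + 1.9
= 25.3185 min

25.3185 min


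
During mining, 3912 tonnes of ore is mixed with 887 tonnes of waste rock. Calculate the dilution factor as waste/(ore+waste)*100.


Total material = ore + waste
= 3912 + 887 = 4799 tonnes
Dilution = waste / total * 100
= 887 / 4799 * 100
= 0.184830173 * 100
= 18.483%

18.483%


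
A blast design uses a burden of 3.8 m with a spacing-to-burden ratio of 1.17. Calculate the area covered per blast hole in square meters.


16.8948 m^2

First, find the spacing:
Spacing = burden * ratio = 3.8 * 1.17
= 4.446 m
Then, calculate the area:
Area = burden * spacing = 3.8 * 4.446
= 16.8948 m^2


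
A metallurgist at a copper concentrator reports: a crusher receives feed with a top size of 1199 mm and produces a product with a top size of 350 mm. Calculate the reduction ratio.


Reduction ratio = feed size / product size
= 1199 / 350
= 3.4257

3.4257


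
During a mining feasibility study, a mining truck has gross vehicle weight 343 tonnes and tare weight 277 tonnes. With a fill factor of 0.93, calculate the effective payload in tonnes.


61.38 tonnes

Maximum payload = gross - tare
= 343 - 277 = 66 tonnes
Effective payload = max payload * fill factor
= 66 * 0.93
= 61.38 tonnes


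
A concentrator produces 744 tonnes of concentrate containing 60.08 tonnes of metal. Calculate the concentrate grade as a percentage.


8.0753%

Grade = (metal in concentrate / concentrate mass) * 100
= (60.08 / 744) * 100
= 0.08075268817 * 100
= 8.0753%


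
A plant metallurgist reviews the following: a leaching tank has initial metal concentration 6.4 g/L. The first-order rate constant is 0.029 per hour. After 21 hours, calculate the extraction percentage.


Compute the exponent:
-k * t = -0.029 * 21 = -0.609
Remaining concentration:
C = 6.4 * exp(-0.609)
= 6.4 * 0.5438944917
= 3.480924747 g/L
Extracted = 6.4 - 3.480924747 = 2.919075253 g/L
Extraction % = 2.919075253 / 6.4 * 100
= 45.6106%

45.6106%


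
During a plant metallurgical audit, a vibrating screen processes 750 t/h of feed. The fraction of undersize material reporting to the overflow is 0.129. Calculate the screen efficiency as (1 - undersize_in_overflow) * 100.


87.1%

Screen efficiency = (1 - fraction of undersize in overflow) * 100
= (1 - 0.129) * 100
= 0.871 * 100
= 87.1%


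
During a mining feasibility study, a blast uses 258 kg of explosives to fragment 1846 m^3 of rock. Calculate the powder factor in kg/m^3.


0.1398 kg/m^3

Powder factor = explosive mass / rock volume
= 258 / 1846
= 0.1398 kg/m^3


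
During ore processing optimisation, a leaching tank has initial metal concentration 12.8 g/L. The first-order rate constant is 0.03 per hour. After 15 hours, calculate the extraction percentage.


Compute the exponent:
-k * t = -0.03 * 15 = -0.45
Remaining concentration:
C = 12.8 * exp(-0.45)
= 12.8 * 0.6376281516
= 8.161640341 g/L
Extracted = 12.8 - 8.161640341 = 4.638359659 g/L
Extraction % = 4.638359659 / 12.8 * 100
= 36.2372%

36.2372%


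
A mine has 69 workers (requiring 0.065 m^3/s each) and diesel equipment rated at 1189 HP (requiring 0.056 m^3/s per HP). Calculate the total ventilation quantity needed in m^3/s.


Airflow for workers:
Q_people = 69 * 0.065 = 4.485 m^3/s
Airflow for diesel equipment:
Q_diesel = 1189 * 0.056 = 66.584 m^3/s
Total ventilation:
Q_total = 4.485 + 66.584
= 71.069 m^3/s

71.069 m^3/s


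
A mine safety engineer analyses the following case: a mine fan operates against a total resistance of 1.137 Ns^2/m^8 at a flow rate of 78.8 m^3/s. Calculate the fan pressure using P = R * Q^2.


7060.1333 Pa

Compute Q^2:
Q^2 = 78.8^2 = 6209.44
Compute pressure:
P = R * Q^2 = 1.137 * 6209.44
= 7060.1333 Pa


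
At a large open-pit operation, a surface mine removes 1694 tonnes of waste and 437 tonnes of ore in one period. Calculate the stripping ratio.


3.8764

Stripping ratio = waste tonnage / ore tonnage
= 1694 / 437
= 3.8764


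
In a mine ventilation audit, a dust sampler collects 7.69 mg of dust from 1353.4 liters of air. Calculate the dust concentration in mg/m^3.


Convert liters to m^3: 1 m^3 = 1000 L
Concentration = mass / volume * 1000
= 7.69 / 1353.4 * 1000
= 0.005681986109 * 1000
= 5.682 mg/m^3

5.682 mg/m^3


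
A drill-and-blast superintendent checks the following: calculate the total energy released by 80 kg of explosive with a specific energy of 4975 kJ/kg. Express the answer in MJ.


Energy = mass * specific_energy / 1000
= 80 * 4975 / 1000
= 398000 / 1000
= 398.0 MJ

398.0 MJ


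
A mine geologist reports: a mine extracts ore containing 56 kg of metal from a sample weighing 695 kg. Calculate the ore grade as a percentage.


8.0576%

Ore grade = (metal mass / ore mass) * 100
= (56 / 695) * 100
= 0.08057553957 * 100
= 8.0576%


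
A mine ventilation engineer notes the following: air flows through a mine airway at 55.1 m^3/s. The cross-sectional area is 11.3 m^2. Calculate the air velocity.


4.8761 m/s

Velocity = flow rate / cross-sectional area
= 55.1 / 11.3
= 4.8761 m/s


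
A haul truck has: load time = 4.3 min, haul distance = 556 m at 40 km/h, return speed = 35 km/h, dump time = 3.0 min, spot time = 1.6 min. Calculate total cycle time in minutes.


10.6871 min

Convert haul speed to m/min: 40 * 1000/60 = 666.6666667 m/min
Haul time = 556 / 666.6666667 = 0.834 min
Convert return speed to m/min: 35 * 1000/60 = 583.3333333 m/min
Return time = 556 / 583.3333333 = 0.9531428571 min
Total cycle time:
= 4.3 + 0.834 + 3.0 + 0.9531428571 + 1.6
= 10.6871 min


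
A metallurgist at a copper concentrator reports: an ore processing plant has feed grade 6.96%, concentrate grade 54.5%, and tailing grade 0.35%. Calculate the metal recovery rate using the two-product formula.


Using the two-product formula:
R = 100 * c * (f - t) / (f * (c - t))
Numerator = 100 * 54.5 * (6.96 - 0.35)
= 100 * 54.5 * 6.61
= 36024.5
Denominator = 6.96 * (54.5 - 0.35)
= 6.96 * 54.15
= 376.884
R = 36024.5 / 376.884
= 95.5851%

95.5851%


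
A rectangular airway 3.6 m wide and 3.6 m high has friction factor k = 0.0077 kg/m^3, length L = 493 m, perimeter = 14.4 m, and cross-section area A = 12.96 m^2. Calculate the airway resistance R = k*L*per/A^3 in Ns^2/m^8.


Compute the numerator:
k * L * per = 0.0077 * 493 * 14.4
= 54.66384
Compute the denominator:
A^3 = 12.96^3 = 2176.782336
Resistance:
R = 54.66384 / 2176.782336
= 0.0251 Ns^2/m^8

0.0251 Ns^2/m^8


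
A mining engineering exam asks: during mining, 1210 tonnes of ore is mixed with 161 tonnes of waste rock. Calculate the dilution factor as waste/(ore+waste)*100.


11.7433%

Total material = ore + waste
= 1210 + 161 = 1371 tonnes
Dilution = waste / total * 100
= 161 / 1371 * 100
= 0.117432531 * 100
= 11.7433%


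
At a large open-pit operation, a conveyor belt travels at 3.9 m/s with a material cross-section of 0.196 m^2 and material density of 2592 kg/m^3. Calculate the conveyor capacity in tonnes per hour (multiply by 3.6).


Volumetric flow = speed * area
= 3.9 * 0.196 = 0.7644 m^3/s
Mass flow = volumetric * density
= 0.7644 * 2592 = 1981.3248 kg/s
Convert to t/h: multiply by 3.6
Capacity = 1981.3248 * 3.6
= 7132.7693 t/h

7132.7693 t/h


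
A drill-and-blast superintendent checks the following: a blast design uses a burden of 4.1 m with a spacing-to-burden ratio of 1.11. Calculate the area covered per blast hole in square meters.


18.6591 m^2

First, find the spacing:
Spacing = burden * ratio = 4.1 * 1.11
= 4.551 m
Then, calculate the area:
Area = burden * spacing = 4.1 * 4.551
= 18.6591 m^2


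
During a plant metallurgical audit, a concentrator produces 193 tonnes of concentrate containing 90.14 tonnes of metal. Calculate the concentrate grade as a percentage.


Grade = (metal in concentrate / concentrate mass) * 100
= (90.14 / 193) * 100
= 0.4670466321 * 100
= 46.7047%

46.7047%


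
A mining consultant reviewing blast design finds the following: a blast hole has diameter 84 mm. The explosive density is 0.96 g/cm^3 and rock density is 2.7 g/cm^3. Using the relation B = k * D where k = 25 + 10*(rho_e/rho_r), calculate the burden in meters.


First, compute k:
rho_e / rho_r = 0.96 / 2.7 = 0.3555555556
k = 25 + 10 * 0.3555555556 = 28.55555556
Then, compute burden:
B = k * D / 1000 = 28.55555556 * 84 / 1000
= 2398.666667 / 1000
= 2.3987 m

2.3987 m


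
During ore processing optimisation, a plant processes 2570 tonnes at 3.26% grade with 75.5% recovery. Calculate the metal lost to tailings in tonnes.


20.5266 tonnes

Total metal in feed:
= 2570 * 3.26 / 100 = 83.782 tonnes
Metal recovered:
= 83.782 * 75.5 / 100 = 63.25541 tonnes
Metal lost to tailings:
= 83.782 - 63.25541
= 20.5266 tonnes


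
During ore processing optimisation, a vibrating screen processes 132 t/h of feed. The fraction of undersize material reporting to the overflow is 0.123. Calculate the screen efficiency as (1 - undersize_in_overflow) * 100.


Screen efficiency = (1 - fraction of undersize in overflow) * 100
= (1 - 0.123) * 100
= 0.877 * 100
= 87.7%

87.7%


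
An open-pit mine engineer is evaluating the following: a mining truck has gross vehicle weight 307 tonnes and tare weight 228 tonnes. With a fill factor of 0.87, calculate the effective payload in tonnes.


Maximum payload = gross - tare
= 307 - 228 = 79 tonnes
Effective payload = max payload * fill factor
= 79 * 0.87
= 68.73 tonnes

68.73 tonnes


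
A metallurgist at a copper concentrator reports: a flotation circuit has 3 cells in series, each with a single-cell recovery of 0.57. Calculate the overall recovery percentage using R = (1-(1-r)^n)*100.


Complement of single-cell recovery:
1 - r = 1 - 0.57 = 0.43
Raise to power n:
(1 - r)^3 = 0.43^3 = 0.079507
Overall recovery:
R = (1 - 0.079507) * 100
= 92.0493%

92.0493%


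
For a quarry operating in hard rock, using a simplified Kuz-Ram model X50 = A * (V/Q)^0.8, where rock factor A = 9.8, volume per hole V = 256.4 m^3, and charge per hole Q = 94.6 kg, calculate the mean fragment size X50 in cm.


Compute V/Q:
V/Q = 256.4 / 94.6 = 2.710359408
Raise to the power 0.8:
(V/Q)^0.8 = 2.710359408^0.8 = 2.220350351
Multiply by A:
X50 = 9.8 * 2.220350351
= 21.7594 cm

21.7594 cm


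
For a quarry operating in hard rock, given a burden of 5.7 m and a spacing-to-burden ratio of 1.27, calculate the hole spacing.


Spacing = burden * ratio
= 5.7 * 1.27
= 7.239 m

7.239 m


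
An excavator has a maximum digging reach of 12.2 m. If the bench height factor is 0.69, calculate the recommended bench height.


Bench height = reach * factor
= 12.2 * 0.69
= 8.418 m

8.418 m


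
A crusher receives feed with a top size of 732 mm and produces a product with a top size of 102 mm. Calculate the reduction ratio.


7.1765

Reduction ratio = feed size / product size
= 732 / 102
= 7.1765


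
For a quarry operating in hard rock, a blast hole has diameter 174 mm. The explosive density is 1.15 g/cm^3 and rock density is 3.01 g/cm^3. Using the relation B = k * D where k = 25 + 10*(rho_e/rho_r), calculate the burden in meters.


First, compute k:
rho_e / rho_r = 1.15 / 3.01 = 0.3820598007
k = 25 + 10 * 0.3820598007 = 28.82059801
Then, compute burden:
B = k * D / 1000 = 28.82059801 * 174 / 1000
= 5014.784053 / 1000
= 5.0148 m

5.0148 m


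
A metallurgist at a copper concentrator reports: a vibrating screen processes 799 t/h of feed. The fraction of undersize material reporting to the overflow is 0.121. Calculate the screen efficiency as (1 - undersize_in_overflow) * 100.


87.9%

Screen efficiency = (1 - fraction of undersize in overflow) * 100
= (1 - 0.121) * 100
= 0.879 * 100
= 87.9%


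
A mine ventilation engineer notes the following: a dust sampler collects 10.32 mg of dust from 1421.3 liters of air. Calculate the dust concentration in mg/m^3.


7.261 mg/m^3

Convert liters to m^3: 1 m^3 = 1000 L
Concentration = mass / volume * 1000
= 10.32 / 1421.3 * 1000
= 0.007260958278 * 1000
= 7.261 mg/m^3


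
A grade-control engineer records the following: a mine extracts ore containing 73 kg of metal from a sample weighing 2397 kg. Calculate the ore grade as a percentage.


3.0455%

Ore grade = (metal mass / ore mass) * 100
= (73 / 2397) * 100
= 0.03045473509 * 100
= 3.0455%


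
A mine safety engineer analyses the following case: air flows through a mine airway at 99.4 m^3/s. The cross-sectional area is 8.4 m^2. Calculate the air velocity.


11.8333 m/s

Velocity = flow rate / cross-sectional area
= 99.4 / 8.4
= 11.8333 m/s


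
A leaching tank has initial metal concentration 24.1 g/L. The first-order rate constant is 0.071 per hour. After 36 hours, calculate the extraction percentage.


92.2385%

Compute the exponent:
-k * t = -0.071 * 36 = -2.556
Remaining concentration:
C = 24.1 * exp(-2.556)
= 24.1 * 0.07761457867
= 1.870511346 g/L
Extracted = 24.1 - 1.870511346 = 22.22948865 g/L
Extraction % = 22.22948865 / 24.1 * 100
= 92.2385%


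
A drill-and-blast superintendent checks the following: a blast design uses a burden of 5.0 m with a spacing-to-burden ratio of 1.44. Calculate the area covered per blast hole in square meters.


36.0 m^2

First, find the spacing:
Spacing = burden * ratio = 5.0 * 1.44
= 7.2 m
Then, calculate the area:
Area = burden * spacing = 5.0 * 7.2
= 36.0 m^2


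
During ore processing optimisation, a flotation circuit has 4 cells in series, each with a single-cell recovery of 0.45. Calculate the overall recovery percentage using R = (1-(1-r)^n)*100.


90.8494%

Complement of single-cell recovery:
1 - r = 1 - 0.45 = 0.55
Raise to power n:
(1 - r)^4 = 0.55^4 = 0.09150625
Overall recovery:
R = (1 - 0.09150625) * 100
= 90.8494%


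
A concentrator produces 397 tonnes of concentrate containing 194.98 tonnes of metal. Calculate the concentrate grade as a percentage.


49.1134%

Grade = (metal in concentrate / concentrate mass) * 100
= (194.98 / 397) * 100
= 0.4911335013 * 100
= 49.1134%


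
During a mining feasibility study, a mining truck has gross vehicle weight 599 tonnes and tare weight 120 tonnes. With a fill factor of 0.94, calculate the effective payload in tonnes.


450.26 tonnes

Maximum payload = gross - tare
= 599 - 120 = 479 tonnes
Effective payload = max payload * fill factor
= 479 * 0.94
= 450.26 tonnes


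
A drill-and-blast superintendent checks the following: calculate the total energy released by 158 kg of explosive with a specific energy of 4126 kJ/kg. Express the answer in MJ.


Energy = mass * specific_energy / 1000
= 158 * 4126 / 1000
= 651908 / 1000
= 651.908 MJ

651.908 MJ


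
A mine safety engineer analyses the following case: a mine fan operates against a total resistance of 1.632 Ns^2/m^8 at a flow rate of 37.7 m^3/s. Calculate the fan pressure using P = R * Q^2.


2319.5453 Pa

Compute Q^2:
Q^2 = 37.7^2 = 1421.29
Compute pressure:
P = R * Q^2 = 1.632 * 1421.29
= 2319.5453 Pa


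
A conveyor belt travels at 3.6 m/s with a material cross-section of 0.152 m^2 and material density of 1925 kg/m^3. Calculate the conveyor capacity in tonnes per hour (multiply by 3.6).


Volumetric flow = speed * area
= 3.6 * 0.152 = 0.5472 m^3/s
Mass flow = volumetric * density
= 0.5472 * 1925 = 1053.36 kg/s
Convert to t/h: multiply by 3.6
Capacity = 1053.36 * 3.6
= 3792.096 t/h

3792.096 t/h


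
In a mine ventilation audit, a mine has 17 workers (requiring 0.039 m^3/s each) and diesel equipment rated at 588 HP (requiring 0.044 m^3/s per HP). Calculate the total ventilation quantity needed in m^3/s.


26.535 m^3/s

Airflow for workers:
Q_people = 17 * 0.039 = 0.663 m^3/s
Airflow for diesel equipment:
Q_diesel = 588 * 0.044 = 25.872 m^3/s
Total ventilation:
Q_total = 0.663 + 25.872
= 26.535 m^3/s


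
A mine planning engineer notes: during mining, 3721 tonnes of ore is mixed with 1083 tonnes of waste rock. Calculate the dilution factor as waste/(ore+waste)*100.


22.5437%

Total material = ore + waste
= 3721 + 1083 = 4804 tonnes
Dilution = waste / total * 100
= 1083 / 4804 * 100
= 0.2254371357 * 100
= 22.5437%


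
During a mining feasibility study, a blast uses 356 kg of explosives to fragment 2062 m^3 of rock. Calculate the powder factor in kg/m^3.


Powder factor = explosive mass / rock volume
= 356 / 2062
= 0.1726 kg/m^3

0.1726 kg/m^3


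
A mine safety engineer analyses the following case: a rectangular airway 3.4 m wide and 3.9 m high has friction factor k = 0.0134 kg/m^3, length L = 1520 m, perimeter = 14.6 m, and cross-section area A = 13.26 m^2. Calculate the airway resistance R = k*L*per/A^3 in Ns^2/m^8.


0.1275 Ns^2/m^8

Compute the numerator:
k * L * per = 0.0134 * 1520 * 14.6
= 297.3728
Compute the denominator:
A^3 = 13.26^3 = 2331.473976
Resistance:
R = 297.3728 / 2331.473976
= 0.1275 Ns^2/m^8


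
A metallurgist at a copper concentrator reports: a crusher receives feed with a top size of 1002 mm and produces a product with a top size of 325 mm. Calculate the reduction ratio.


3.0831

Reduction ratio = feed size / product size
= 1002 / 325
= 3.0831


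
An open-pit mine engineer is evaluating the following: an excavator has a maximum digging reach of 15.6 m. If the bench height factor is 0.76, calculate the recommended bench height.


Bench height = reach * factor
= 15.6 * 0.76
= 11.856 m

11.856 m


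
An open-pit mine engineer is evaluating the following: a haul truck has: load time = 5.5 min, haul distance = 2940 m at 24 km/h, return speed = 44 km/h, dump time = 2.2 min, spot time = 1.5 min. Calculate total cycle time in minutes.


20.5591 min

Convert haul speed to m/min: 24 * 1000/60 = 400 m/min
Haul time = 2940 / 400 = 7.35 min
Convert return speed to m/min: 44 * 1000/60 = 733.3333333 m/min
Return time = 2940 / 733.3333333 = 4.009090909 min
Total cycle time:
= 5.5 + 7.35 + 2.2 + 4.009090909 + 1.5
= 20.5591 min


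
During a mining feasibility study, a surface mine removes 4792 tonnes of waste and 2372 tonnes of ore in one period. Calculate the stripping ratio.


Stripping ratio = waste tonnage / ore tonnage
= 4792 / 2372
= 2.0202

2.0202


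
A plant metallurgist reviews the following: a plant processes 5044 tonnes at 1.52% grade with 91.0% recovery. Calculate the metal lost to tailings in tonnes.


6.9002 tonnes

Total metal in feed:
= 5044 * 1.52 / 100 = 76.6688 tonnes
Metal recovered:
= 76.6688 * 91.0 / 100 = 69.768608 tonnes
Metal lost to tailings:
= 76.6688 - 69.768608
= 6.9002 tonnes


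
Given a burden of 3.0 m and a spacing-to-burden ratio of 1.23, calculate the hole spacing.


3.69 m

Spacing = burden * ratio
= 3.0 * 1.23
= 3.69 m


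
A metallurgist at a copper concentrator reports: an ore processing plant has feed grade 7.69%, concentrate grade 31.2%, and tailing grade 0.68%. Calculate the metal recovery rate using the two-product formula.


93.1884%

Using the two-product formula:
R = 100 * c * (f - t) / (f * (c - t))
Numerator = 100 * 31.2 * (7.69 - 0.68)
= 100 * 31.2 * 7.01
= 21871.2
Denominator = 7.69 * (31.2 - 0.68)
= 7.69 * 30.52
= 234.6988
R = 21871.2 / 234.6988
= 93.1884%


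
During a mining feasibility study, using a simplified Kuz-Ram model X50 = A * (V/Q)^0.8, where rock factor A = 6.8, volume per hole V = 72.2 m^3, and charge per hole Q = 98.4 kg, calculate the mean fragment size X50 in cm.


5.3081 cm

Compute V/Q:
V/Q = 72.2 / 98.4 = 0.7337398374
Raise to the power 0.8:
(V/Q)^0.8 = 0.7337398374^0.8 = 0.780609225
Multiply by A:
X50 = 6.8 * 0.780609225
= 5.3081 cm


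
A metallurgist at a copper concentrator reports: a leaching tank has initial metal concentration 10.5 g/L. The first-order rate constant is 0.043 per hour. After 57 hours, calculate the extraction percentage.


Compute the exponent:
-k * t = -0.043 * 57 = -2.451
Remaining concentration:
C = 10.5 * exp(-2.451)
= 10.5 * 0.08620733605
= 0.9051770285 g/L
Extracted = 10.5 - 0.9051770285 = 9.594822972 g/L
Extraction % = 9.594822972 / 10.5 * 100
= 91.3793%

91.3793%


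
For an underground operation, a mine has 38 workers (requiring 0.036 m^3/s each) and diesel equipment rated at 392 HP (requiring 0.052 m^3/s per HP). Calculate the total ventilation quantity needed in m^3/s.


Airflow for workers:
Q_people = 38 * 0.036 = 1.368 m^3/s
Airflow for diesel equipment:
Q_diesel = 392 * 0.052 = 20.384 m^3/s
Total ventilation:
Q_total = 1.368 + 20.384
= 21.752 m^3/s

21.752 m^3/s


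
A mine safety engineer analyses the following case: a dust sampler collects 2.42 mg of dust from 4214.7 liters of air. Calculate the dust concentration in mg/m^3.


Convert liters to m^3: 1 m^3 = 1000 L
Concentration = mass / volume * 1000
= 2.42 / 4214.7 * 1000
= 0.0005741808432 * 1000
= 0.5742 mg/m^3

0.5742 mg/m^3


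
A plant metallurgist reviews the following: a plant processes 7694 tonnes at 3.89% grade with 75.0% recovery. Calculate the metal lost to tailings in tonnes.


74.8242 tonnes

Total metal in feed:
= 7694 * 3.89 / 100 = 299.2966 tonnes
Metal recovered:
= 299.2966 * 75.0 / 100 = 224.47245 tonnes
Metal lost to tailings:
= 299.2966 - 224.47245
= 74.8242 tonnes


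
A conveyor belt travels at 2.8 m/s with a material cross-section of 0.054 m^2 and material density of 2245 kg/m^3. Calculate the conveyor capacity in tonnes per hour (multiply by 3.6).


Volumetric flow = speed * area
= 2.8 * 0.054 = 0.1512 m^3/s
Mass flow = volumetric * density
= 0.1512 * 2245 = 339.444 kg/s
Convert to t/h: multiply by 3.6
Capacity = 339.444 * 3.6
= 1221.9984 t/h

1221.9984 t/h


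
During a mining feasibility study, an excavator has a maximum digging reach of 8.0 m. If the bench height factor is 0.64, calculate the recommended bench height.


Bench height = reach * factor
= 8.0 * 0.64
= 5.12 m

5.12 m


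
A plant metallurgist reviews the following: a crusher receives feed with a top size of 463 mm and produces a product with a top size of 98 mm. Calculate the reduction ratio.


Reduction ratio = feed size / product size
= 463 / 98
= 4.7245

4.7245


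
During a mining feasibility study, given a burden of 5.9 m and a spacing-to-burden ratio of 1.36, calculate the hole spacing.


Spacing = burden * ratio
= 5.9 * 1.36
= 8.024 m

8.024 m


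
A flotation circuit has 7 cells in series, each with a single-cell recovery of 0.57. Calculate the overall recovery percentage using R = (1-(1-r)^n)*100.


99.7282%

Complement of single-cell recovery:
1 - r = 1 - 0.57 = 0.43
Raise to power n:
(1 - r)^7 = 0.43^7 = 0.002718186111
Overall recovery:
R = (1 - 0.002718186111) * 100
= 99.7282%
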